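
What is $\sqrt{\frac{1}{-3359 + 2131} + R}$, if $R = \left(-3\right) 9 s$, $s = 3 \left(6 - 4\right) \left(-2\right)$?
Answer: $\frac{\sqrt{122146397}}{614} \approx 18.0$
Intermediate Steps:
$s = -12$ ($s = 3 \cdot 2 \left(-2\right) = 3 \left(-4\right) = -12$)
$R = 324$ ($R = \left(-3\right) 9 \left(-12\right) = \left(-27\right) \left(-12\right) = 324$)
$\sqrt{\frac{1}{-3359 + 2131} + R} = \sqrt{\frac{1}{-3359 + 2131} + 324} = \sqrt{\frac{1}{-1228} + 324} = \sqrt{- \frac{1}{1228} + 324} = \sqrt{\frac{397871}{1228}} = \frac{\sqrt{122146397}}{614}$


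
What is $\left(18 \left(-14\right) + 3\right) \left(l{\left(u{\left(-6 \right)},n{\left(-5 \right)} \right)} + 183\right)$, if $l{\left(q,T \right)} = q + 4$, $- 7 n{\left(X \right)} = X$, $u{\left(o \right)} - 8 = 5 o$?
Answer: $-41085$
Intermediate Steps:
$u{\left(o \right)} = 8 + 5 o$
$n{\left(X \right)} = - \frac{X}{7}$
$l{\left(q,T \right)} = 4 + q$
$\left(18 \left(-14\right) + 3\right) \left(l{\left(u{\left(-6 \right)},n{\left(-5 \right)} \right)} + 183\right) = \left(18 \left(-14\right) + 3\right) \left(\left(4 + \left(8 + 5 \left(-6\right)\right)\right) + 183\right) = \left(-252 + 3\right) \left(\left(4 + \left(8 - 30\right)\right) + 183\right) = - 249 \left(\left(4 - 22\right) + 183\right) = - 249 \left(-18 + 183\right) = \left(-249\right) 165 = -41085$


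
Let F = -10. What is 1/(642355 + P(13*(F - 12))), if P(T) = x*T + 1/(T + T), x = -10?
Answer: 572/369062979 ≈ 1.5499e-6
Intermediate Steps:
P(T) = 1/(2*T) - 10*T (P(T) = -10*T + 1/(T + T) = -10*T + 1/(2*T) = 1/(2*T) - 10*T)
1/(642355 + P(13*(F - 12))) = 1/(642355 + (1/(2*((13*(-10 - 12)))) - 130*(-10 - 12))) = 1/(642355 + (1/(2*((13*(-22)))) - 130*(-22))) = 1/(642355 + ((1/2)/(-286) - 10*(-286))) = 1/(642355 + ((1/2)*(-1/286) + 2860)) = 1/(642355 + (-1/572 + 2860)) = 1/(642355 + 1635919/572) = 1/(369062979/572) = 572/369062979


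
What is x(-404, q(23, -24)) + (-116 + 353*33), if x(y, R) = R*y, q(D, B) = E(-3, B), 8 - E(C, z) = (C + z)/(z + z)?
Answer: 34113/4 ≈ 8528.3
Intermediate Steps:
E(C, z) = 8 - (C + z)/(2*z) (E(C, z) = 8 - (C + z)/(z + z) = 8 - (C + z)/(2*z))
q(D, B) = (3 + 15*B)/(2*B) (q(D, B) = (-1*(-3) + 15*B)/(2*B) = (3 + 15*B)/(2*B))
x(-404, q(23, -24)) + (-116 + 353*33) = ((3/2)*(1 + 5*(-24))/(-24))*(-404) + (-116 + 353*33) = ((3/2)*(-1/24)*(1 - 120))*(-404) + (-116 + 11649) = ((3/2)*(-1/24)*(-119))*(-404) + 11533 = (119/16)*(-404) + 11533 = -12019/4 + 11533 = 34113/4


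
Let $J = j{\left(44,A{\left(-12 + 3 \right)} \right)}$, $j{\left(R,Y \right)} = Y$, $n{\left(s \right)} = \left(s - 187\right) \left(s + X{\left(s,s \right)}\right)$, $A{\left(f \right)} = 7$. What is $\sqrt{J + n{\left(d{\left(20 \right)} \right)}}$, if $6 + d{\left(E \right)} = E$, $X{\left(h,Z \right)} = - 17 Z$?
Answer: $7 \sqrt{791} \approx 196.87$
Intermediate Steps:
$d{\left(E \right)} = -6 + E$
$n{\left(s \right)} = - 16 s \left(-187 + s\right)$ ($n{\left(s \right)} = \left(s - 187\right) \left(s - 17 s\right) = \left(-187 + s\right) \left(- 16 s\right) = - 16 s \left(-187 + s\right)$)
$J = 7$
$\sqrt{J + n{\left(d{\left(20 \right)} \right)}} = \sqrt{7 + 16 \left(-6 + 20\right) \left(187 - \left(-6 + 20\right)\right)} = \sqrt{7 + 16 \cdot 14 \left(187 - 14\right)} = \sqrt{7 + 16 \cdot 14 \cdot 173} = \sqrt{7 + 38752} = \sqrt{38759} = 7 \sqrt{791}$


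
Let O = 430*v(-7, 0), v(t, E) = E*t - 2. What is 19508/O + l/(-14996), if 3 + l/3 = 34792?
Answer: -95574397/3224140 ≈ -29.643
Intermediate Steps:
l = 104367 (l = -9 + 3*34792 = -9 + 104376 = 104367)
v(t, E) = -2 + E*t
O = -860 (O = 430*(-2 + 0*(-7)) = 430*(-2 + 0) = 430*(-2) = -860)
19508/O + l/(-14996) = 19508/(-860) + 104367/(-14996) = 19508*(-1/860) + 104367*(-1/14996) = -4877/215 - 104367/14996 = -95574397/3224140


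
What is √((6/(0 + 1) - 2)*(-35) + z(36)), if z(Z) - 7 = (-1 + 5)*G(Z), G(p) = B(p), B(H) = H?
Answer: √11 ≈ 3.3166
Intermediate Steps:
G(p) = p
z(Z) = 7 + 4*Z (z(Z) = 7 + (-1 + 5)*Z = 7 + 4*Z)
√((6/(0 + 1) - 2)*(-35) + z(36)) = √((6/(0 + 1) - 2)*(-35) + (7 + 4*36)) = √((6/1 - 2)*(-35) + (7 + 144)) = √((1*6 - 2)*(-35) + 151) = √((6 - 2)*(-35) + 151) = √(4*(-35) + 151) = √(-140 + 151) = √11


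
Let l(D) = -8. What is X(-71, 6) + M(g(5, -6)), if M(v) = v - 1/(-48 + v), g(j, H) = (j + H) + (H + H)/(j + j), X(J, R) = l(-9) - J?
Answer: 76329/1255 ≈ 60.820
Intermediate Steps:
X(J, R) = -8 - J
g(j, H) = H + j + H/j (g(j, H) = (H + j) + (2*H)/((2*j)) = (H + j) + (2*H)*(1/(2*j)) = (H + j) + H/j = H + j + H/j)
X(-71, 6) + M(g(5, -6)) = (-8 - 1*(-71)) + (-1 + (-6 + 5 - 6/5)**2 - 48*(-6 + 5 - 6/5))/(-48 + (-6 + 5 - 6/5)) = (-8 + 71) + (-1 + (-6 + 5 - 6*1/5)**2 - 48*(-6 + 5 - 6*1/5))/(-48 + (-6 + 5 - 6*1/5)) = 63 + (-1 + (-6 + 5 - 6/5)**2 - 48*(-6 + 5 - 6/5))/(-48 + (-6 + 5 - 6/5)) = 63 + (-1 + (-11/5)**2 - 48*(-11/5))/(-48 - 11/5) = 63 + (-1 + 121/25 + 528/5)/(-251/5) = 63 - 5/251*2736/25 = 63 - 2736/1255 = 76329/1255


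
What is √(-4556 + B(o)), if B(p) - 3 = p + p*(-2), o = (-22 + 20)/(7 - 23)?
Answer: 5*I*√2914/4 ≈ 67.477*I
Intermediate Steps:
o = ⅛ (o = -2/(-16) = -2*(-1/16) = ⅛ ≈ 0.12500)
B(p) = 3 - p (B(p) = 3 + (p + p*(-2)) = 3 + (p - 2*p) = 3 - p)
√(-4556 + B(o)) = √(-4556 + (3 - 1*⅛)) = √(-4556 + (3 - ⅛)) = √(-4556 + 23/8) = √(-36425/8) = 5*I*√2914/4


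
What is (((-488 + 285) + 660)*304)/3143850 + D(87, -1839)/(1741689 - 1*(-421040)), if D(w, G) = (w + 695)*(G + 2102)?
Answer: 473523334306/3399647783325 ≈ 0.13929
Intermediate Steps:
D(w, G) = (695 + w)*(2102 + G)
(((-488 + 285) + 660)*304)/3143850 + D(87, -1839)/(1741689 - 1*(-421040)) = (((-488 + 285) + 660)*304)/3143850 + (1460890 + 695*(-1839) + 2102*87 - 1839*87)/(1741689 - 1*(-421040)) = ((-203 + 660)*304)*(1/3143850) + (1460890 - 1278105 + 182874 - 159993)/(1741689 + 421040) = (457*304)*(1/3143850) + 205666/2162729 = 138928*(1/3143850) + 205666*(1/2162729) = 69464/1571925 + 205666/2162729 = 473523334306/3399647783325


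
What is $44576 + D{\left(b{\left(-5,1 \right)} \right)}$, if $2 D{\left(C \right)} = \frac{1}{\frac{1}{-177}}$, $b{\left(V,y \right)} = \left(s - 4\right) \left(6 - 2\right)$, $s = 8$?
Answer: $\frac{88975}{2} \approx 44488.0$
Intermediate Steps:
$b{\left(V,y \right)} = 16$ ($b{\left(V,y \right)} = \left(8 - 4\right) \left(6 - 2\right) = 4 \cdot 4 = 16$)
$D{\left(C \right)} = - \frac{177}{2}$ ($D{\left(C \right)} = \frac{1}{2 \frac{1}{-177}} = \frac{1}{2 \left(- \frac{1}{177}\right)} = \frac{1}{2} \left(-177\right) = - \frac{177}{2}$)
$44576 + D{\left(b{\left(-5,1 \right)} \right)} = 44576 - \frac{177}{2} = \frac{88975}{2}$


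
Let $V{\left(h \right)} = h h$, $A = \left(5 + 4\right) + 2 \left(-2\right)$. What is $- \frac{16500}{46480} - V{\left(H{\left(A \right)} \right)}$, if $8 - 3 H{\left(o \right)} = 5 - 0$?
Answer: $- \frac{3149}{2324} \approx -1.355$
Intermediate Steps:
$A = 5$ ($A = 9 - 4 = 5$)
$H{\left(o \right)} = 1$ ($H{\left(o \right)} = \frac{8}{3} - \frac{5 - 0}{3} = \frac{8}{3} - \frac{5 + 0}{3} = \frac{8}{3} - \frac{5}{3} = 1$)
$V{\left(h \right)} = h^{2}$
$- \frac{16500}{46480} - V{\left(H{\left(A \right)} \right)} = - \frac{16500}{46480} - 1^{2} = \left(-16500\right) \frac{1}{46480} - 1 = - \frac{825}{2324} - 1 = - \frac{3149}{2324}$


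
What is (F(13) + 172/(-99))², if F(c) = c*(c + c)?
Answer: 1108224100/9801 ≈ 1.1307e+5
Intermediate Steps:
F(c) = 2*c² (F(c) = c*(2*c) = 2*c²)
(F(13) + 172/(-99))² = (2*13² + 172/(-99))² = (2*169 + 172*(-1/99))² = (338 - 172/99)² = (33290/99)² = 1108224100/9801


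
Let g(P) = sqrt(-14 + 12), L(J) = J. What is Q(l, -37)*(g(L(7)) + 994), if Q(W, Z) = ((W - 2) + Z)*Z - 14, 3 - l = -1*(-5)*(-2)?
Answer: 942312 + 948*I*sqrt(2) ≈ 9.4231e+5 + 1340.7*I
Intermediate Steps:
l = 13 (l = 3 - (-1*(-5))*(-2) = 3 - 5*(-2) = 3 - 1*(-10) = 3 + 10 = 13)
g(P) = I*sqrt(2) (g(P) = sqrt(-2) = I*sqrt(2))
Q(W, Z) = -14 + Z*(-2 + W + Z) (Q(W, Z) = ((-2 + W) + Z)*Z - 14 = (-2 + W + Z)*Z - 14 = Z*(-2 + W + Z) - 14 = -14 + Z*(-2 + W + Z))
Q(l, -37)*(g(L(7)) + 994) = (-14 + (-37)**2 - 2*(-37) + 13*(-37))*(I*sqrt(2) + 994) = (-14 + 1369 + 74 - 481)*(994 + I*sqrt(2)) = 948*(994 + I*sqrt(2)) = 942312 + 948*I*sqrt(2)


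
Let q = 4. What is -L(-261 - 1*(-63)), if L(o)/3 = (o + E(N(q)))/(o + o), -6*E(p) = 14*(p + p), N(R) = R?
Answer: -325/198 ≈ -1.6414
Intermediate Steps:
E(p) = -14*p/3 (E(p) = -7*(p + p)/3 = -7*2*p/3 = -14*p/3)
L(o) = 3*(-56/3 + o)/(2*o) (L(o) = 3*((o - 14/3*4)/(o + o)) = 3*((o - 56/3)/((2*o))) = 3*((-56/3 + o)*(1/(2*o))) = 3*((-56/3 + o)/(2*o)) = 3*(-56/3 + o)/(2*o))
-L(-261 - 1*(-63)) = -(3/2 - 28/(-261 - 1*(-63))) = -(3/2 - 28/(-261 + 63)) = -(3/2 - 28/(-198)) = -(3/2 - 28*(-1/198)) = -(3/2 + 14/99) = -1*325/198 = -325/198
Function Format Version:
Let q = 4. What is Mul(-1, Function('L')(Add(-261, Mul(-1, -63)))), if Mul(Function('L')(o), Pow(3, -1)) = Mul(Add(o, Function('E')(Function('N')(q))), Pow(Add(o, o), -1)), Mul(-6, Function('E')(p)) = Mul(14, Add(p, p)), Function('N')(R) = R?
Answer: Rational(-325, 198) ≈ -1.6414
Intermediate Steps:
Function('E')(p) = Mul(Rational(-14, 3), p) (Function('E')(p) = Mul(Rational(-1, 6), Mul(14, Add(p, p))) = Mul(Rational(-1, 6), Mul(14, Mul(2, p))) = Mul(Rational(-1, 6), Mul(28, p)) = Mul(Rational(-14, 3), p))
Function('L')(o) = Mul(Rational(3, 2), Pow(o, -1), Add(Rational(-56, 3), o)) (Function('L')(o) = Mul(3, Mul(Add(o, Mul(Rational(-14, 3), 4)), Pow(Add(o, o), -1))) = Mul(3, Mul(Add(o, Rational(-56, 3)), Pow(Mul(2, o), -1))) = Mul(3, Mul(Add(Rational(-56, 3), o), Mul(Rational(1, 2), Pow(o, -1)))) = Mul(3, Mul(Rational(1, 2), Pow(o, -1), Add(Rational(-56, 3), o))) = Mul(Rational(3, 2), Pow(o, -1), Add(Rational(-56, 3), o)))
Mul(-1, Function('L')(Add(-261, Mul(-1, -63)))) = Mul(-1, Add(Rational(3, 2), Mul(-28, Pow(Add(-261, Mul(-1, -63)), -1)))) = Mul(-1, Add(Rational(3, 2), Mul(-28, Pow(Add(-261, 63), -1)))) = Mul(-1, Add(Rational(3, 2), Mul(-28, Pow(-198, -1)))) = Mul(-1, Add(Rational(3, 2), Mul(-28, Rational(-1, 198)))) = Mul(-1, Add(Rational(3, 2), Rational(14, 99))) = Mul(-1, Rational(325, 198)) = Rational(-325, 198)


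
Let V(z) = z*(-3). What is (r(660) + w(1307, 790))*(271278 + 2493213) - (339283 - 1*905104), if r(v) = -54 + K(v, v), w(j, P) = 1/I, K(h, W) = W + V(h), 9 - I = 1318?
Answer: -4971381624708/1309 ≈ -3.7978e+9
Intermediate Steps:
I = -1309 (I = 9 - 1*1318 = 9 - 1318 = -1309)
V(z) = -3*z
K(h, W) = W - 3*h
w(j, P) = -1/1309 (w(j, P) = 1/(-1309) = -1/1309)
r(v) = -54 - 2*v (r(v) = -54 + (v - 3*v) = -54 - 2*v)
(r(660) + w(1307, 790))*(271278 + 2493213) - (339283 - 1*905104) = ((-54 - 2*660) - 1/1309)*(271278 + 2493213) - (339283 - 1*905104) = ((-54 - 1320) - 1/1309)*2764491 - (339283 - 905104) = (-1374 - 1/1309)*2764491 - 1*(-565821) = -1798567/1309*2764491 + 565821 = -4972122284397/1309 + 565821 = -4971381624708/1309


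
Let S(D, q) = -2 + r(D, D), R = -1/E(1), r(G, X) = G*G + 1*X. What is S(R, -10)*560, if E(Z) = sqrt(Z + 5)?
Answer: -3080/3 - 280*sqrt(6)/3 ≈ -1255.3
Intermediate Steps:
r(G, X) = X + G**2 (r(G, X) = G**2 + X = X + G**2)
E(Z) = sqrt(5 + Z)
R = -sqrt(6)/6 (R = -1/(sqrt(5 + 1)) = -1/(sqrt(6)) = -sqrt(6)/6 ≈ -0.40825)
S(D, q) = -2 + D + D**2 (S(D, q) = -2 + (D + D**2) = -2 + D + D**2)
S(R, -10)*560 = (-2 - sqrt(6)/6 + (-sqrt(6)/6)**2)*560 = (-2 - sqrt(6)/6 + 1/6)*560 = (-11/6 - sqrt(6)/6)*560 = -3080/3 - 280*sqrt(6)/3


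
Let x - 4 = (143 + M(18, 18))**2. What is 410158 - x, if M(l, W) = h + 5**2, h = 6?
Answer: 379878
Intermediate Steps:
M(l, W) = 31 (M(l, W) = 6 + 5**2 = 6 + 25 = 31)
x = 30280 (x = 4 + (143 + 31)**2 = 4 + 174**2 = 4 + 30276 = 30280)
410158 - x = 410158 - 1*30280 = 410158 - 30280 = 379878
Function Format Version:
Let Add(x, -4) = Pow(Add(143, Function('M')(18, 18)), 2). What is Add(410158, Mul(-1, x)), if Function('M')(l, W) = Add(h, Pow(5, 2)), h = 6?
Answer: 379878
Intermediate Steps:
Function('M')(l, W) = 31 (Function('M')(l, W) = Add(6, Pow(5, 2)) = Add(6, 25) = 31)
x = 30280 (x = Add(4, Pow(Add(143, 31), 2)) = Add(4, Pow(174, 2)) = Add(4, 30276) = 30280)
Add(410158, Mul(-1, x)) = Add(410158, Mul(-1, 30280)) = Add(410158, -30280) = 379878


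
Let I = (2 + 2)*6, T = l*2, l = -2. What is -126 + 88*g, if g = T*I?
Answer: -8574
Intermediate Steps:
T = -4 (T = -2*2 = -4)
I = 24 (I = 4*6 = 24)
g = -96 (g = -4*24 = -96)
-126 + 88*g = -126 + 88*(-96) = -126 - 8448 = -8574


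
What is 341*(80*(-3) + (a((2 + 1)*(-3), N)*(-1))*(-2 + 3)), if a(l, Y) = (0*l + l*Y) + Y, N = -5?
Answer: -95480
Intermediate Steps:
a(l, Y) = Y + Y*l (a(l, Y) = (0 + Y*l) + Y = Y*l + Y = Y + Y*l)
341*(80*(-3) + (a((2 + 1)*(-3), N)*(-1))*(-2 + 3)) = 341*(80*(-3) + (-5*(1 + (2 + 1)*(-3))*(-1))*(-2 + 3)) = 341*(-240 + (-5*(1 + 3*(-3))*(-1))*1) = 341*(-240 + (-5*(1 - 9)*(-1))*1) = 341*(-240 + (-5*(-8)*(-1))*1) = 341*(-240 + (40*(-1))*1) = 341*(-240 - 40*1) = 341*(-240 - 40) = 341*(-280) = -95480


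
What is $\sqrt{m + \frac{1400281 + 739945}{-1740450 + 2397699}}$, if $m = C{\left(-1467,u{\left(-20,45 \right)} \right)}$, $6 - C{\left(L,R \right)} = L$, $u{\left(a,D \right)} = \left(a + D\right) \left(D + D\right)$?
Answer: $\frac{19 \sqrt{1766503254027}}{657249} \approx 38.422$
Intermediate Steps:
$u{\left(a,D \right)} = 2 D \left(D + a\right)$ ($u{\left(a,D \right)} = \left(D + a\right) 2 D = 2 D \left(D + a\right)$)
$C{\left(L,R \right)} = 6 - L$
$m = 1473$ ($m = 6 - -1467 = 6 + 1467 = 1473$)
$\sqrt{m + \frac{1400281 + 739945}{-1740450 + 2397699}} = \sqrt{1473 + \frac{1400281 + 739945}{-1740450 + 2397699}} = \sqrt{1473 + \frac{2140226}{657249}} = \sqrt{\frac{970268003}{657249}} = \frac{19 \sqrt{1766503254027}}{657249}$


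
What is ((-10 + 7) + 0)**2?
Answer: 9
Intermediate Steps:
((-10 + 7) + 0)**2 = (-3 + 0)**2 = (-3)**2 = 9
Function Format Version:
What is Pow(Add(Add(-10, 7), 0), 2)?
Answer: 9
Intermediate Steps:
Pow(Add(Add(-10, 7), 0), 2) = Pow(Add(-3, 0), 2) = Pow(-3, 2) = 9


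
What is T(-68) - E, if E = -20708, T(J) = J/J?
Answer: 20709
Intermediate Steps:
T(J) = 1
T(-68) - E = 1 - 1*(-20708) = 1 + 20708 = 20709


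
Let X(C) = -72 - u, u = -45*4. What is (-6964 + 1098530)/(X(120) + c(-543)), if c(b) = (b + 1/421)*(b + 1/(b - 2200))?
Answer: 630271845749/170307983812 ≈ 3.7008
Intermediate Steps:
u = -180
X(C) = 108 (X(C) = -72 - 1*(-180) = -72 + 180 = 108)
c(b) = (1/421 + b)*(b + 1/(-2200 + b)) (c(b) = (b + 1/421)*(b + 1/(-2200 + b)) = (1/421 + b)*(b + 1/(-2200 + b)))
(-6964 + 1098530)/(X(120) + c(-543)) = (-6964 + 1098530)/(108 + (1 - 926199*(-543)² - 1779*(-543) + 421*(-543)³)/(421*(-2200 - 543))) = 1091566/(108 + (1/421)*(1 - 926199*294849 + 965997 + 421*(-160103007))/(-2743)) = 1091566/(108 + (1/421)*(-1/2743)*(1 - 273088848951 + 965997 - 67403365947)) = 1091566/(108 + (1/421)*(-1/2743)*(-340491248900)) = 1091566/(108 + 340491248900/1154803) = 1091566/(340615967624/1154803) = 1091566*(1154803/340615967624) = 630271845749/170307983812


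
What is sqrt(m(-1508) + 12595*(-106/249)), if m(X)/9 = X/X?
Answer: I*sqrt(331874421)/249 ≈ 73.162*I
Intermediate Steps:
m(X) = 9 (m(X) = 9*(X/X) = 9*1 = 9)
sqrt(m(-1508) + 12595*(-106/249)) = sqrt(9 + 12595*(-106/249)) = sqrt(9 - 1335070/249) = sqrt(-1332829/249) = I*sqrt(331874421)/249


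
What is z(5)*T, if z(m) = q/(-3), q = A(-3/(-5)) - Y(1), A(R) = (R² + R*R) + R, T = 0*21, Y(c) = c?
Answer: 0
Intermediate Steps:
T = 0
A(R) = R + 2*R² (A(R) = (R² + R²) + R = 2*R² + R = R + 2*R²)
q = 8/25 (q = (-3/(-5))*(1 + 2*(-3/(-5))) - 1*1 = (-3*(-⅕))*(1 + 2*(-3*(-⅕))) - 1 = 3*(1 + 2*(⅗))/5 - 1 = 3*(1 + 6/5)/5 - 1 = (⅗)*(11/5) - 1 = 33/25 - 1 = 8/25 ≈ 0.32000)
z(m) = -8/75 (z(m) = (8/25)/(-3) = (8/25)*(-⅓) = -8/75)
z(5)*T = -8/75*0 = 0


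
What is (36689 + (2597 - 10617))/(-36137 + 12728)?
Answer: -28669/23409 ≈ -1.2247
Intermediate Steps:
(36689 + (2597 - 10617))/(-36137 + 12728) = (36689 - 8020)/(-23409) = 28669*(-1/23409) = -28669/23409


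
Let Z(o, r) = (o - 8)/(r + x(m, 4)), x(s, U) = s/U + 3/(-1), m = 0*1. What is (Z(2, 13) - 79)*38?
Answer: -15124/5 ≈ -3024.8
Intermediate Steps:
m = 0
x(s, U) = -3 + s/U (x(s, U) = s/U + 3*(-1) = s/U - 3 = -3 + s/U)
Z(o, r) = (-8 + o)/(-3 + r) (Z(o, r) = (o - 8)/(r + (-3 + 0/4)) = (-8 + o)/(r + (-3 + 0*(¼))) = (-8 + o)/(r + (-3 + 0)) = (-8 + o)/(r - 3) = (-8 + o)/(-3 + r))
(Z(2, 13) - 79)*38 = ((-8 + 2)/(-3 + 13) - 79)*38 = (-6/10 - 79)*38 = ((⅒)*(-6) - 79)*38 = (-⅗ - 79)*38 = -398/5*38 = -15124/5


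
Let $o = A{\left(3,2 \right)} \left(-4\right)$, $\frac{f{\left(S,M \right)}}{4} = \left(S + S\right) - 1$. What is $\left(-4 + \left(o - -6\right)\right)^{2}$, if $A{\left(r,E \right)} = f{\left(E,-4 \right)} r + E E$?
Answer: $24964$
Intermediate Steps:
$f{\left(S,M \right)} = -4 + 8 S$ ($f{\left(S,M \right)} = 4 \left(\left(S + S\right) - 1\right) = 4 \left(2 S - 1\right) = 4 \left(-1 + 2 S\right) = -4 + 8 S$)
$A{\left(r,E \right)} = E^{2} + r \left(-4 + 8 E\right)$ ($A{\left(r,E \right)} = \left(-4 + 8 E\right) r + E E = r \left(-4 + 8 E\right) + E^{2} = E^{2} + r \left(-4 + 8 E\right)$)
$o = -160$ ($o = \left(2^{2} + 4 \cdot 3 \left(-1 + 2 \cdot 2\right)\right) \left(-4\right) = \left(4 + 4 \cdot 3 \left(-1 + 4\right)\right) \left(-4\right) = \left(4 + 4 \cdot 3 \cdot 3\right) \left(-4\right) = \left(4 + 36\right) \left(-4\right) = 40 \left(-4\right) = -160$)
$\left(-4 + \left(o - -6\right)\right)^{2} = \left(-4 - 154\right)^{2} = \left(-158\right)^{2} = 24964$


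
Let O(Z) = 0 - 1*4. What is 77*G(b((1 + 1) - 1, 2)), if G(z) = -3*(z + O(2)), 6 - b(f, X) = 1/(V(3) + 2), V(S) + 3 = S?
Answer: -693/2 ≈ -346.50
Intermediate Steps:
O(Z) = -4 (O(Z) = 0 - 4 = -4)
V(S) = -3 + S
b(f, X) = 11/2 (b(f, X) = 6 - 1/((-3 + 3) + 2) = 6 - 1/(0 + 2) = 6 - 1/2 = 6 - 1*½ = 6 - ½ = 11/2)
G(z) = 12 - 3*z (G(z) = -3*(z - 4) = -3*(-4 + z) = 12 - 3*z)
77*G(b((1 + 1) - 1, 2)) = 77*(12 - 3*11/2) = 77*(12 - 33/2) = 77*(-9/2) = -693/2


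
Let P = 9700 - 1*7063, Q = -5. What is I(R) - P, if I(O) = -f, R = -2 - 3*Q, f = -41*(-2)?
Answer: -2719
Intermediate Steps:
f = 82
R = 13 (R = -2 - 3*(-5) = -2 + 15 = 13)
I(O) = -82 (I(O) = -1*82 = -82)
P = 2637 (P = 9700 - 7063 = 2637)
I(R) - P = -82 - 1*2637 = -82 - 2637 = -2719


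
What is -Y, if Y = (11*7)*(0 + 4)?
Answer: -308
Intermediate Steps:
Y = 308 (Y = 77*4 = 308)
-Y = -1*308 = -308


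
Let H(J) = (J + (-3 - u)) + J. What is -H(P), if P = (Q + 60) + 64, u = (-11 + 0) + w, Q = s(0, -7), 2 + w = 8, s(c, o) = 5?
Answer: -260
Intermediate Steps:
w = 6 (w = -2 + 8 = 6)
Q = 5
u = -5 (u = (-11 + 0) + 6 = -11 + 6 = -5)
P = 129 (P = (5 + 60) + 64 = 65 + 64 = 129)
H(J) = 2 + 2*J (H(J) = (J + (-3 - 1*(-5))) + J = (J + (-3 + 5)) + J = (J + 2) + J = (2 + J) + J = 2 + 2*J)
-H(P) = -(2 + 2*129) = -(2 + 258) = -1*260 = -260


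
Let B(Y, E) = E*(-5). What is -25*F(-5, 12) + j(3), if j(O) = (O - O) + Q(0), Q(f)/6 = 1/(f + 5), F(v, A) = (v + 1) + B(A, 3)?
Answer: 2381/5 ≈ 476.20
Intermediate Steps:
B(Y, E) = -5*E
F(v, A) = -14 + v (F(v, A) = (v + 1) - 5*3 = (1 + v) - 15 = -14 + v)
Q(f) = 6/(5 + f) (Q(f) = 6/(f + 5) = 6/(5 + f))
j(O) = 6/5 (j(O) = (O - O) + 6/(5 + 0) = 0 + 6/5 = 6/5)
-25*F(-5, 12) + j(3) = -25*(-14 - 5) + 6/5 = -25*(-19) + 6/5 = 475 + 6/5 = 2381/5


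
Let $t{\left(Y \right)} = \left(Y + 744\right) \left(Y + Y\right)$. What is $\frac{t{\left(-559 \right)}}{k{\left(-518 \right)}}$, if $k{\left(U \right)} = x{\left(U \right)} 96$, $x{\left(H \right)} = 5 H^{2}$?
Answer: $- \frac{559}{348096} \approx -0.0016059$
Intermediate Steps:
$t{\left(Y \right)} = 2 Y \left(744 + Y\right)$ ($t{\left(Y \right)} = \left(744 + Y\right) 2 Y = 2 Y \left(744 + Y\right)$)
$k{\left(U \right)} = 480 U^{2}$ ($k{\left(U \right)} = 5 U^{2} \cdot 96 = 480 U^{2}$)
$\frac{t{\left(-559 \right)}}{k{\left(-518 \right)}} = \frac{2 \left(-559\right) \left(744 - 559\right)}{480 \left(-518\right)^{2}} = \frac{2 \left(-559\right) 185}{480 \cdot 268324} = - \frac{206830}{128795520} = \left(-206830\right) \frac{1}{128795520} = - \frac{559}{348096}$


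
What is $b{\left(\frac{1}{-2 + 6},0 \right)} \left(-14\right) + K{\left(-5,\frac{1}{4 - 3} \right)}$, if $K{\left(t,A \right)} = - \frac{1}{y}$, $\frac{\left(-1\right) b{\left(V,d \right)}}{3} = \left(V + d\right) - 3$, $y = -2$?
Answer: $-115$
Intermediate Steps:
$b{\left(V,d \right)} = 9 - 3 V - 3 d$ ($b{\left(V,d \right)} = - 3 \left(\left(V + d\right) - 3\right) = - 3 \left(-3 + V + d\right) = 9 - 3 V - 3 d$)
$K{\left(t,A \right)} = \frac{1}{2}$ ($K{\left(t,A \right)} = - \frac{1}{-2} = \left(-1\right) \left(- \frac{1}{2}\right) = \frac{1}{2}$)
$b{\left(\frac{1}{-2 + 6},0 \right)} \left(-14\right) + K{\left(-5,\frac{1}{4 - 3} \right)} = \left(9 - \frac{3}{-2 + 6} - 0\right) \left(-14\right) + \frac{1}{2} = \left(9 - \frac{3}{4} + 0\right) \left(-14\right) + \frac{1}{2} = \frac{33}{4} \left(-14\right) + \frac{1}{2} = - \frac{231}{2} + \frac{1}{2} = -115$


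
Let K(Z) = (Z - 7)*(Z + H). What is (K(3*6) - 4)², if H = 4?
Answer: 56644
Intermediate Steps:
K(Z) = (-7 + Z)*(4 + Z) (K(Z) = (Z - 7)*(Z + 4) = (-7 + Z)*(4 + Z))
(K(3*6) - 4)² = ((-28 + (3*6)² - 9*6) - 4)² = ((-28 + 18² - 3*18) - 4)² = ((-28 + 324 - 54) - 4)² = (242 - 4)² = 238² = 56644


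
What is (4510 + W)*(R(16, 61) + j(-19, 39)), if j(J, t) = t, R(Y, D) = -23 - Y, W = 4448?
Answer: 0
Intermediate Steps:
(4510 + W)*(R(16, 61) + j(-19, 39)) = (4510 + 4448)*((-23 - 1*16) + 39) = 8958*((-23 - 16) + 39) = 8958*(-39 + 39) = 8958*0 = 0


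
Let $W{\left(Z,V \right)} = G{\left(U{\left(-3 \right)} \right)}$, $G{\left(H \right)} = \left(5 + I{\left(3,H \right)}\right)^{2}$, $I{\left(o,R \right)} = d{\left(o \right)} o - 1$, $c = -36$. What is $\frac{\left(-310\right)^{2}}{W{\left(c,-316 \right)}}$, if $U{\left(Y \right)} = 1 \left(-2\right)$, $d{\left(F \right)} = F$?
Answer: $\frac{96100}{169} \approx 568.64$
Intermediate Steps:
$I{\left(o,R \right)} = -1 + o^{2}$ ($I{\left(o,R \right)} = o o - 1 = o^{2} - 1 = -1 + o^{2}$)
$U{\left(Y \right)} = -2$
$G{\left(H \right)} = 169$ ($G{\left(H \right)} = \left(5 - \left(1 - 3^{2}\right)\right)^{2} = \left(5 + \left(-1 + 9\right)\right)^{2} = \left(5 + 8\right)^{2} = 13^{2} = 169$)
$W{\left(Z,V \right)} = 169$
$\frac{\left(-310\right)^{2}}{W{\left(c,-316 \right)}} = \frac{\left(-310\right)^{2}}{169} = 96100 \cdot \frac{1}{169} = \frac{96100}{169}$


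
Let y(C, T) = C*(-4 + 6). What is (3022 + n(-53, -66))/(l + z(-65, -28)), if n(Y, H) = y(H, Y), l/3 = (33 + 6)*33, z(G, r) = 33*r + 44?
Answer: 2890/2981 ≈ 0.96947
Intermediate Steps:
y(C, T) = 2*C (y(C, T) = C*2 = 2*C)
z(G, r) = 44 + 33*r
l = 3861 (l = 3*((33 + 6)*33) = 3*(39*33) = 3*1287 = 3861)
n(Y, H) = 2*H
(3022 + n(-53, -66))/(l + z(-65, -28)) = (3022 + 2*(-66))/(3861 + (44 + 33*(-28))) = (3022 - 132)/(3861 + (44 - 924)) = 2890/(3861 - 880) = 2890/2981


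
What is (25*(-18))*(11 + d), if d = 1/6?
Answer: -5025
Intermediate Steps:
d = ⅙ ≈ 0.16667
(25*(-18))*(11 + d) = (25*(-18))*(11 + ⅙) = -450*67/6 = -5025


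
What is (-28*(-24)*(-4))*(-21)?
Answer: 56448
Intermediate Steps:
(-28*(-24)*(-4))*(-21) = (672*(-4))*(-21) = -2688*(-21) = 56448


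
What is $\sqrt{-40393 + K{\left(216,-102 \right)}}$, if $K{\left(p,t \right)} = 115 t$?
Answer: $i \sqrt{52123} \approx 228.3 i$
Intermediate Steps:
$\sqrt{-40393 + K{\left(216,-102 \right)}} = \sqrt{-40393 + 115 \left(-102\right)} = \sqrt{-40393 - 11730} = \sqrt{-52123} = i \sqrt{52123}$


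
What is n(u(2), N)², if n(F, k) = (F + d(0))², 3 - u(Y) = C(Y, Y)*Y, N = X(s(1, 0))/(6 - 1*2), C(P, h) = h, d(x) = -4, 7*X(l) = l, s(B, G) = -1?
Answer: 625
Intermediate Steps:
X(l) = l/7
N = -1/28 (N = ((⅐)*(-1))/(6 - 1*2) = -1/(7*(6 - 2)) = -⅐/4 = -⅐*¼ = -1/28 ≈ -0.035714)
u(Y) = 3 - Y² (u(Y) = 3 - Y*Y = 3 - Y²)
n(F, k) = (-4 + F)² (n(F, k) = (F - 4)² = (-4 + F)²)
n(u(2), N)² = ((-4 + (3 - 1*2²))²)² = ((-4 + (3 - 1*4))²)² = ((-4 + (3 - 4))²)² = ((-4 - 1)²)² = ((-5)²)² = 25² = 625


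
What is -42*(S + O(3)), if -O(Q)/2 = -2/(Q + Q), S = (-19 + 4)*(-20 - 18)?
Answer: -23968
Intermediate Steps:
S = 570 (S = -15*(-38) = 570)
O(Q) = 2/Q (O(Q) = -(-4)/(Q + Q) = -(-4)/(2*Q) = -(-4)*1/(2*Q) = -(-2)/Q = 2/Q)
-42*(S + O(3)) = -42*(570 + 2/3) = -42*(570 + 2*(⅓)) = -42*(570 + ⅔) = -42*1712/3 = -23968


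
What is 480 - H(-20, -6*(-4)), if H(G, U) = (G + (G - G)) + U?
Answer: 476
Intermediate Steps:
H(G, U) = G + U (H(G, U) = (G + 0) + U = G + U)
480 - H(-20, -6*(-4)) = 480 - (-20 - 6*(-4)) = 480 - (-20 + 24) = 480 - 1*4 = 480 - 4 = 476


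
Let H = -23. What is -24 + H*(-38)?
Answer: 850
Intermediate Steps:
-24 + H*(-38) = -24 - 23*(-38) = -24 + 874 = 850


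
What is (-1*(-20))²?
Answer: 400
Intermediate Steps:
(-1*(-20))² = 20² = 400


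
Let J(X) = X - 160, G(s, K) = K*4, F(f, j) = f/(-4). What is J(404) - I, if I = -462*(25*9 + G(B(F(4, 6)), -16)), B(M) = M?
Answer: 74626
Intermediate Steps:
F(f, j) = -f/4 (F(f, j) = f*(-¼) = -f/4)
G(s, K) = 4*K
I = -74382 (I = -462*(25*9 + 4*(-16)) = -462*(225 - 64) = -462*161 = -74382)
J(X) = -160 + X
J(404) - I = (-160 + 404) - 1*(-74382) = 244 + 74382 = 74626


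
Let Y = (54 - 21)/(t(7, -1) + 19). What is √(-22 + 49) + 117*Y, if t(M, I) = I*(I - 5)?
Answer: 3861/25 + 3*√3 ≈ 159.64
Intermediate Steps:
t(M, I) = I*(-5 + I)
Y = 33/25 (Y = (54 - 21)/(-(-5 - 1) + 19) = 33/(-1*(-6) + 19) = 33/(6 + 19) = 33/25 ≈ 1.3200)
√(-22 + 49) + 117*Y = √(-22 + 49) + 117*(33/25) = √27 + 3861/25 = 3*√3 + 3861/25 = 3861/25 + 3*√3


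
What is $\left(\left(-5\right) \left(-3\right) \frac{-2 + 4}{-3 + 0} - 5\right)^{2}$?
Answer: $225$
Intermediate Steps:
$\left(\left(-5\right) \left(-3\right) \frac{-2 + 4}{-3 + 0} - 5\right)^{2} = \left(15 \frac{2}{-3} - 5\right)^{2} = \left(15 \cdot 2 \left(- \frac{1}{3}\right) - 5\right)^{2} = \left(15 \left(- \frac{2}{3}\right) - 5\right)^{2} = \left(-10 - 5\right)^{2} = \left(-15\right)^{2} = 225$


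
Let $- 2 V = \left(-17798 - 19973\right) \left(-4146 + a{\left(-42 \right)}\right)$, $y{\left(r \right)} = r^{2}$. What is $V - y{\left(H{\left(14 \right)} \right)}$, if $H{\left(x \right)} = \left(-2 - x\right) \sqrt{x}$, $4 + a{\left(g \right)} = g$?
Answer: $-79171600$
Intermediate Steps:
$a{\left(g \right)} = -4 + g$
$H{\left(x \right)} = \sqrt{x} \left(-2 - x\right)$
$V = -79168016$ ($V = - \frac{\left(-17798 - 19973\right) \left(-4146 - 46\right)}{2} = - \frac{\left(-37771\right) \left(-4146 - 46\right)}{2} = - \frac{\left(-37771\right) \left(-4192\right)}{2} = \left(- \frac{1}{2}\right) 158336032 = -79168016$)
$V - y{\left(H{\left(14 \right)} \right)} = -79168016 - \left(\sqrt{14} \left(-2 - 14\right)\right)^{2} = -79168016 - \left(\sqrt{14} \left(-16\right)\right)^{2} = -79168016 - \left(- 16 \sqrt{14}\right)^{2} = -79168016 - 3584 = -79171600$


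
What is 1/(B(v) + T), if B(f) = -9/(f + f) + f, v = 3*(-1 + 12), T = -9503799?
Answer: -22/209082855 ≈ -1.0522e-7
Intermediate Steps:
v = 33 (v = 3*11 = 33)
B(f) = f - 9/(2*f) (B(f) = -9/(2*f) + f = f - 9/(2*f))
1/(B(v) + T) = 1/((33 - 9/2/33) - 9503799) = 1/((33 - 9/2*1/33) - 9503799) = 1/((33 - 3/22) - 9503799) = 1/(723/22 - 9503799) = 1/(-209082855/22) = -22/209082855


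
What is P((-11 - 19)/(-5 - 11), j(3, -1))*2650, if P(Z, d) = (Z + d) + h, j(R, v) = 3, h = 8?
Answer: 136475/4 ≈ 34119.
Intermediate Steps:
P(Z, d) = 8 + Z + d (P(Z, d) = (Z + d) + 8 = 8 + Z + d)
P((-11 - 19)/(-5 - 11), j(3, -1))*2650 = (8 + (-11 - 19)/(-5 - 11) + 3)*2650 = (8 - 30/(-16) + 3)*2650 = (8 - 30*(-1/16) + 3)*2650 = (8 + 15/8 + 3)*2650 = (103/8)*2650 = 136475/4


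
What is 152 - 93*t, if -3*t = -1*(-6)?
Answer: 338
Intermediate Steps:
t = -2 (t = -(-1)*(-6)/3 = -⅓*6 = -2)
152 - 93*t = 152 - 93*(-2) = 152 + 186 = 338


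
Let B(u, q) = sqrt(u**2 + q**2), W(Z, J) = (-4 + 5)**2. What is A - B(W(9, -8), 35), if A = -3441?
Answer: -3441 - sqrt(1226) ≈ -3476.0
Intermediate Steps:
W(Z, J) = 1 (W(Z, J) = 1**2 = 1)
B(u, q) = sqrt(q**2 + u**2)
A - B(W(9, -8), 35) = -3441 - sqrt(35**2 + 1**2) = -3441 - sqrt(1225 + 1) = -3441 - sqrt(1226)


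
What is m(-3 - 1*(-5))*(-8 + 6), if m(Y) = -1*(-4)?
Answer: -8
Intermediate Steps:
m(Y) = 4
m(-3 - 1*(-5))*(-8 + 6) = 4*(-8 + 6) = 4*(-2) = -8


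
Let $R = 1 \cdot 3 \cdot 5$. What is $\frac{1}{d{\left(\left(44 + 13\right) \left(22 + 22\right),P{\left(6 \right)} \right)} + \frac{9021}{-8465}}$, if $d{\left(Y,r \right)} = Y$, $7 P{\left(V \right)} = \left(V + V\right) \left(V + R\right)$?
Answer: $\frac{8465}{21221199} \approx 0.00039889$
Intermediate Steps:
$R = 15$ ($R = 1 \cdot 15 = 15$)
$P{\left(V \right)} = \frac{2 V \left(15 + V\right)}{7}$ ($P{\left(V \right)} = \frac{\left(V + V\right) \left(V + 15\right)}{7} = \frac{2 V \left(15 + V\right)}{7}$)
$\frac{1}{d{\left(\left(44 + 13\right) \left(22 + 22\right),P{\left(6 \right)} \right)} + \frac{9021}{-8465}} = \frac{1}{\left(44 + 13\right) \left(22 + 22\right) + \frac{9021}{-8465}} = \frac{1}{57 \cdot 44 + 9021 \left(- \frac{1}{8465}\right)} = \frac{1}{2508 - \frac{9021}{8465}} = \frac{1}{\frac{21221199}{8465}} = \frac{8465}{21221199}$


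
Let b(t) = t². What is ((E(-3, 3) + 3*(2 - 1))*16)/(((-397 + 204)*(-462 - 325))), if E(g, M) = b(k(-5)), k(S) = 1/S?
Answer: 1216/3797275 ≈ 0.00032023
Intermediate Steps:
E(g, M) = 1/25 (E(g, M) = (1/(-5))² = (-⅕)² = 1/25)
((E(-3, 3) + 3*(2 - 1))*16)/(((-397 + 204)*(-462 - 325))) = ((1/25 + 3*(2 - 1))*16)/(((-397 + 204)*(-462 - 325))) = ((1/25 + 3*1)*16)/((-193*(-787))) = ((1/25 + 3)*16)/151891 = ((76/25)*16)*(1/151891) = (1216/25)*(1/151891) = 1216/3797275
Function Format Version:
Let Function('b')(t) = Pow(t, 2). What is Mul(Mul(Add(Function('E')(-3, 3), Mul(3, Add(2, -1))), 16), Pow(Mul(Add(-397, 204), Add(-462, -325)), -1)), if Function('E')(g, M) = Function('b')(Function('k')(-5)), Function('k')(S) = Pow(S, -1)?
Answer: Rational(1216, 3797275) ≈ 0.00032023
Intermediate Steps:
Function('E')(g, M) = Rational(1, 25) (Function('E')(g, M) = Pow(Pow(-5, -1), 2) = Pow(Rational(-1, 5), 2) = Rational(1, 25))
Mul(Mul(Add(Function('E')(-3, 3), Mul(3, Add(2, -1))), 16), Pow(Mul(Add(-397, 204), Add(-462, -325)), -1)) = Mul(Mul(Add(Rational(1, 25), Mul(3, Add(2, -1))), 16), Pow(Mul(Add(-397, 204), Add(-462, -325)), -1)) = Mul(Mul(Add(Rational(1, 25), Mul(3, 1)), 16), Pow(Mul(-193, -787), -1)) = Mul(Mul(Add(Rational(1, 25), 3), 16), Pow(151891, -1)) = Mul(Mul(Rational(76, 25), 16), Rational(1, 151891)) = Mul(Rational(1216, 25), Rational(1, 151891)) = Rational(1216, 3797275)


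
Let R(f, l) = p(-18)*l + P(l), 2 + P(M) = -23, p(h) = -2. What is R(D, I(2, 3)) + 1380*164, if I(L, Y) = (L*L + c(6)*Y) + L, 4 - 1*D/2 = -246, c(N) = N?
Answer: 226247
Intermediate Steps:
P(M) = -25 (P(M) = -2 - 23 = -25)
D = 500 (D = 8 - 2*(-246) = 8 + 492 = 500)
I(L, Y) = L + L**2 + 6*Y (I(L, Y) = (L*L + 6*Y) + L = (L**2 + 6*Y) + L = L + L**2 + 6*Y)
R(f, l) = -25 - 2*l (R(f, l) = -2*l - 25 = -25 - 2*l)
R(D, I(2, 3)) + 1380*164 = (-25 - 2*(2 + 2**2 + 6*3)) + 1380*164 = (-25 - 2*(2 + 4 + 18)) + 226320 = (-25 - 2*24) + 226320 = (-25 - 48) + 226320 = -73 + 226320 = 226247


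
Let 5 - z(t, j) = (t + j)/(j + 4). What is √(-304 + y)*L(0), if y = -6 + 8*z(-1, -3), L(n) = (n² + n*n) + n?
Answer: 0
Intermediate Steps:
z(t, j) = 5 - (j + t)/(4 + j) (z(t, j) = 5 - (t + j)/(j + 4) = 5 - (j + t)/(4 + j))
L(n) = n + 2*n² (L(n) = (n² + n²) + n = 2*n² + n = n + 2*n²)
y = 66 (y = -6 + 8*((20 - 1*(-1) + 4*(-3))/(4 - 3)) = -6 + 8*((20 + 1 - 12)/1) = -6 + 8*(1*9) = -6 + 8*9 = -6 + 72 = 66)
√(-304 + y)*L(0) = √(-304 + 66)*(0*(1 + 2*0)) = √(-238)*(0*(1 + 0)) = (I*√238)*(0*1) = (I*√238)*0 = 0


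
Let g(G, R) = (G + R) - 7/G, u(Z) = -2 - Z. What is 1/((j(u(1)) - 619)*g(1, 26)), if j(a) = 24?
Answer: -1/11900 ≈ -8.4034e-5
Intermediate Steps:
g(G, R) = G + R - 7/G
1/((j(u(1)) - 619)*g(1, 26)) = 1/((24 - 619)*(1 + 26 - 7/1)) = 1/((-595)*(1 + 26 - 7*1)) = -1/(595*(1 + 26 - 7)) = -1/595/20 = -1/595*1/20 = -1/11900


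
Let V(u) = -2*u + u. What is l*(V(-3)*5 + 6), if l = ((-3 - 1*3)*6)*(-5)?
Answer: 3780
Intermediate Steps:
l = 180 (l = ((-3 - 3)*6)*(-5) = -6*6*(-5) = -36*(-5) = 180)
V(u) = -u
l*(V(-3)*5 + 6) = 180*(-1*(-3)*5 + 6) = 180*(3*5 + 6) = 180*(15 + 6) = 180*21 = 3780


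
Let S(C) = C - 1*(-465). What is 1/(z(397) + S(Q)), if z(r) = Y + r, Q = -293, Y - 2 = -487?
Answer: 1/84 ≈ 0.011905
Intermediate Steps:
Y = -485 (Y = 2 - 487 = -485)
S(C) = 465 + C (S(C) = C + 465 = 465 + C)
z(r) = -485 + r
1/(z(397) + S(Q)) = 1/((-485 + 397) + (465 - 293)) = 1/(-88 + 172) = 1/84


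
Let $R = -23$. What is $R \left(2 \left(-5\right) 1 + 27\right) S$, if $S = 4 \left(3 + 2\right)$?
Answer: $-7820$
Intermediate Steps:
$S = 20$ ($S = 4 \cdot 5 = 20$)
$R \left(2 \left(-5\right) 1 + 27\right) S = - 23 \left(2 \left(-5\right) 1 + 27\right) 20 = - 23 \left(\left(-10\right) 1 + 27\right) 20 = - 23 \left(-10 + 27\right) 20 = \left(-23\right) 17 \cdot 20 = \left(-391\right) 20 = -7820$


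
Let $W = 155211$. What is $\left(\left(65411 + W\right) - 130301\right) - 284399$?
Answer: $-194078$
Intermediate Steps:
$\left(\left(65411 + W\right) - 130301\right) - 284399 = \left(\left(65411 + 155211\right) - 130301\right) - 284399 = \left(220622 - 130301\right) - 284399 = 90321 - 284399 = -194078$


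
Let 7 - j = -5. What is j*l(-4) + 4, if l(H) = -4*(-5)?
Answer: 244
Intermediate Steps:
j = 12 (j = 7 - 1*(-5) = 7 + 5 = 12)
l(H) = 20
j*l(-4) + 4 = 12*20 + 4 = 240 + 4 = 244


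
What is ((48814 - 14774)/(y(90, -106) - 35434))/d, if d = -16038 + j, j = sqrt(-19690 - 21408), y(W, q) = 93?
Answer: 11868120/197647263757 + 740*I*sqrt(41098)/197647263757 ≈ 6.0047e-5 + 7.5902e-7*I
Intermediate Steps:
j = I*sqrt(41098) (j = sqrt(-41098) = I*sqrt(41098) ≈ 202.73*I)
d = -16038 + I*sqrt(41098) ≈ -16038.0 + 202.73*I
((48814 - 14774)/(y(90, -106) - 35434))/d = ((48814 - 14774)/(93 - 35434))/(-16038 + I*sqrt(41098)) = (34040/(-35341))/(-16038 + I*sqrt(41098)) = (34040*(-1/35341))/(-16038 + I*sqrt(41098)) = -34040/(35341*(-16038 + I*sqrt(41098)))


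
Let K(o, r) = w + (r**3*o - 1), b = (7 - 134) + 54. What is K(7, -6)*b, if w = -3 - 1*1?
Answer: 110741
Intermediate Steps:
w = -4 (w = -3 - 1 = -4)
b = -73 (b = -127 + 54 = -73)
K(o, r) = -5 + o*r**3 (K(o, r) = -4 + (r**3*o - 1) = -4 + (o*r**3 - 1) = -4 + (-1 + o*r**3) = -5 + o*r**3)
K(7, -6)*b = (-5 + 7*(-6)**3)*(-73) = (-5 + 7*(-216))*(-73) = (-5 - 1512)*(-73) = -1517*(-73) = 110741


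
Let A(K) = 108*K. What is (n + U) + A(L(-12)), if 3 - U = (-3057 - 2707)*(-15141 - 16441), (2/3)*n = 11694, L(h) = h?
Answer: -182022400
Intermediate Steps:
n = 17541 (n = (3/2)*11694 = 17541)
U = -182038645 (U = 3 - (-3057 - 2707)*(-15141 - 16441) = 3 - (-5764)*(-31582) = 3 - 1*182038648 = 3 - 182038648 = -182038645)
(n + U) + A(L(-12)) = (17541 - 182038645) + 108*(-12) = -182021104 - 1296 = -182022400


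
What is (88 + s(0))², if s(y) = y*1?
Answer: 7744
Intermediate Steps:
s(y) = y
(88 + s(0))² = (88 + 0)² = 88² = 7744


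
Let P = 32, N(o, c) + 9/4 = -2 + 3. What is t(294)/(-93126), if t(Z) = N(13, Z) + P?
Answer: -41/124168 ≈ -0.00033020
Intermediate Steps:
N(o, c) = -5/4 (N(o, c) = -9/4 + (-2 + 3) = -9/4 + 1 = -5/4)
t(Z) = 123/4 (t(Z) = -5/4 + 32 = 123/4)
t(294)/(-93126) = (123/4)/(-93126) = (123/4)*(-1/93126) = -41/124168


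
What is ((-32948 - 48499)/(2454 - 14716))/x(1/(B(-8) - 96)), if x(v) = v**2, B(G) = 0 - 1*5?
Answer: 830840847/12262 ≈ 67757.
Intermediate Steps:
B(G) = -5 (B(G) = 0 - 5 = -5)
((-32948 - 48499)/(2454 - 14716))/x(1/(B(-8) - 96)) = ((-32948 - 48499)/(2454 - 14716))/((1/(-5 - 96))**2) = (-81447/(-12262))/((1/(-101))**2) = (-81447*(-1/12262))/((-1/101)**2) = 81447/(12262*(1/10201)) = (81447/12262)*10201 = 830840847/12262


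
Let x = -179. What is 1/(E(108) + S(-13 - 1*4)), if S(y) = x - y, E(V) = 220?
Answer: 1/58 ≈ 0.017241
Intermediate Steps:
S(y) = -179 - y
1/(E(108) + S(-13 - 1*4)) = 1/(220 + (-179 - (-13 - 1*4))) = 1/(220 + (-179 - (-13 - 4))) = 1/(220 + (-179 - 1*(-17))) = 1/(220 + (-179 + 17)) = 1/(220 - 162) = 1/58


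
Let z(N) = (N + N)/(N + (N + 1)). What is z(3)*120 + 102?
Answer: 1434/7 ≈ 204.86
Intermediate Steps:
z(N) = 2*N/(1 + 2*N) (z(N) = (2*N)/(N + (1 + N)) = (2*N)/(1 + 2*N) = 2*N/(1 + 2*N))
z(3)*120 + 102 = (2*3/(1 + 2*3))*120 + 102 = (2*3/(1 + 6))*120 + 102 = (2*3/7)*120 + 102 = (2*3*(⅐))*120 + 102 = (6/7)*120 + 102 = 720/7 + 102 = 1434/7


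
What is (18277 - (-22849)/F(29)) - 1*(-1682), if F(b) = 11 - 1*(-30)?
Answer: 841168/41 ≈ 20516.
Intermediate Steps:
F(b) = 41 (F(b) = 11 + 30 = 41)
(18277 - (-22849)/F(29)) - 1*(-1682) = (18277 - (-22849)/41) - 1*(-1682) = (18277 - (-22849)/41) + 1682 = (18277 - 1*(-22849/41)) + 1682 = (18277 + 22849/41) + 1682 = 772206/41 + 1682 = 841168/41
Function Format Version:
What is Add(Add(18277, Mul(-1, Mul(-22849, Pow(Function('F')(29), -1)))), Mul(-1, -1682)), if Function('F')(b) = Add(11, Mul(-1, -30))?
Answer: Rational(841168, 41) ≈ 20516.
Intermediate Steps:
Function('F')(b) = 41 (Function('F')(b) = Add(11, 30) = 41)
Add(Add(18277, Mul(-1, Mul(-22849, Pow(Function('F')(29), -1)))), Mul(-1, -1682)) = Add(Add(18277, Mul(-1, Mul(-22849, Pow(41, -1)))), Mul(-1, -1682)) = Add(Add(18277, Mul(-1, Mul(-22849, Rational(1, 41)))), 1682) = Add(Add(18277, Mul(-1, Rational(-22849, 41))), 1682) = Add(Add(18277, Rational(22849, 41)), 1682) = Add(Rational(772206, 41), 1682) = Rational(841168, 41)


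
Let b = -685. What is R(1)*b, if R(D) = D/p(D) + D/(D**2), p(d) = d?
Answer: -1370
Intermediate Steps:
R(D) = 1 + 1/D (R(D) = D/D + D/(D**2) = 1 + D/D**2 = 1 + 1/D)
R(1)*b = ((1 + 1)/1)*(-685) = (1*2)*(-685) = 2*(-685) = -1370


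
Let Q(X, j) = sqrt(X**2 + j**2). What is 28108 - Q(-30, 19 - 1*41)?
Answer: 28108 - 2*sqrt(346) ≈ 28071.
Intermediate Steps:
28108 - Q(-30, 19 - 1*41) = 28108 - sqrt((-30)**2 + (19 - 1*41)**2) = 28108 - sqrt(900 + (19 - 41)**2) = 28108 - sqrt(900 + (-22)**2) = 28108 - sqrt(900 + 484) = 28108 - sqrt(1384) = 28108 - 2*sqrt(346)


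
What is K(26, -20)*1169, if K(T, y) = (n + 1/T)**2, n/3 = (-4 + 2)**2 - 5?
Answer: 6931001/676 ≈ 10253.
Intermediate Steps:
n = -3 (n = 3*((-4 + 2)**2 - 5) = 3*((-2)**2 - 5) = 3*(4 - 5) = 3*(-1) = -3)
K(T, y) = (-3 + 1/T)**2
K(26, -20)*1169 = ((1 - 3*26)**2/26**2)*1169 = ((1 - 78)**2/676)*1169 = ((1/676)*(-77)**2)*1169 = ((1/676)*5929)*1169 = (5929/676)*1169 = 6931001/676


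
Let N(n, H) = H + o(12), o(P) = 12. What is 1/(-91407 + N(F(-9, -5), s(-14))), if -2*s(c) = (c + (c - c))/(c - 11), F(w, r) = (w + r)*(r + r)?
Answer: -25/2284882 ≈ -1.0941e-5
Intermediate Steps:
F(w, r) = 2*r*(r + w) (F(w, r) = (r + w)*(2*r) = 2*r*(r + w))
s(c) = -c/(2*(-11 + c)) (s(c) = -(c + (c - c))/(2*(c - 11)) = -(c + 0)/(2*(-11 + c)) = -c/(2*(-11 + c)))
N(n, H) = 12 + H (N(n, H) = H + 12 = 12 + H)
1/(-91407 + N(F(-9, -5), s(-14))) = 1/(-91407 + (12 - 1*(-14)/(-22 + 2*(-14)))) = 1/(-91407 + (12 - 1*(-14)/(-22 - 28))) = 1/(-91407 + (12 - 1*(-14)/(-50))) = 1/(-91407 + (12 - 1*(-14)*(-1/50))) = 1/(-91407 + (12 - 7/25)) = 1/(-91407 + 293/25) = 1/(-2284882/25) = -25/2284882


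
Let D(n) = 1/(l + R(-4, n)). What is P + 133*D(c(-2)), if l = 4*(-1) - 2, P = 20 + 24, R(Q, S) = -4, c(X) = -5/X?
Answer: 307/10 ≈ 30.700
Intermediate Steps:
P = 44
l = -6 (l = -4 - 2 = -6)
D(n) = -⅒ (D(n) = 1/(-6 - 4) = 1/(-10) = -⅒)
P + 133*D(c(-2)) = 44 + 133*(-⅒) = 44 - 133/10 = 307/10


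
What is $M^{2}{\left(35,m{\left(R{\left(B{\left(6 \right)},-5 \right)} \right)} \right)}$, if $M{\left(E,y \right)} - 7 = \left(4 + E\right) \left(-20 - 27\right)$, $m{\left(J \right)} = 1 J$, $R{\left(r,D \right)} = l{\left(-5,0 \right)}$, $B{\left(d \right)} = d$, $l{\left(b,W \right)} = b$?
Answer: $3334276$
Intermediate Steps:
$R{\left(r,D \right)} = -5$
$m{\left(J \right)} = J$
$M{\left(E,y \right)} = -181 - 47 E$ ($M{\left(E,y \right)} = 7 + \left(4 + E\right) \left(-20 - 27\right) = 7 + \left(4 + E\right) \left(-47\right) = 7 - \left(188 + 47 E\right) = -181 - 47 E$)
$M^{2}{\left(35,m{\left(R{\left(B{\left(6 \right)},-5 \right)} \right)} \right)} = \left(-181 - 1645\right)^{2} = \left(-1826\right)^{2} = 3334276$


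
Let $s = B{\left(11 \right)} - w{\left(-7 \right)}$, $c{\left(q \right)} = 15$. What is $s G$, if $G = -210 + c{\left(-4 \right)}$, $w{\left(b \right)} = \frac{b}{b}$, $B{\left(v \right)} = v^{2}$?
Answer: $-23400$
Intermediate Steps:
$w{\left(b \right)} = 1$
$s = 120$ ($s = 11^{2} - 1 = 121 - 1 = 120$)
$G = -195$ ($G = -210 + 15 = -195$)
$s G = 120 \left(-195\right) = -23400$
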